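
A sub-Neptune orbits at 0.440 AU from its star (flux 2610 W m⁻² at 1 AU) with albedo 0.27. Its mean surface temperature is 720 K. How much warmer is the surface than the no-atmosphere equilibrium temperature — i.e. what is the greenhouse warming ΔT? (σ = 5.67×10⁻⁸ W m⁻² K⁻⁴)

S = 2610/0.440² = 1.348×10⁴ W m⁻².
T_eq = [S(1−A)/(4σ)]^(1/4) = [1.348×10⁴×0.73/(4×5.67×10⁻⁸)]^(1/4) = 456.4 K.
ΔT = T_surf − T_eq = 720 − 456.4.

ΔT ≈ 263.6 K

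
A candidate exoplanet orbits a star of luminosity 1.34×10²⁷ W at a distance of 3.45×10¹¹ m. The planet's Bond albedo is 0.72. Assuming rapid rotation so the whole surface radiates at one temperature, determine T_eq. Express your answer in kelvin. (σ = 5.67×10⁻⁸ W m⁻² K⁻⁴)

Flux: S = L/(4πd²) = 1.34×10²⁷/(4π×(3.45×10¹¹)²) = 896 W m⁻².
Energy balance: absorbed = emitted ⇒ πR²·S(1−A) = 4πR²·σT_eq⁴, so T_eq⁴ = S(1−A)/(4σ).
T_eq = [896 × 0.28 / (4 × 5.67×10⁻⁸)]^(1/4) = (1.11×10⁹)^(1/4) = 182 K.

T_eq ≈ 182 K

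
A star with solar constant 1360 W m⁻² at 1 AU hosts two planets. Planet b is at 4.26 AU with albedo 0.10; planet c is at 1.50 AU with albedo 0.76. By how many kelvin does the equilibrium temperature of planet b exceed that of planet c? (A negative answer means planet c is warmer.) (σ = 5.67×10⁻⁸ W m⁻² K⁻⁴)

T_eq = [S₀(1−A)/(4σd²)]^(1/4), so T ∝ (1−A)^(1/4) / √d.
T₁ = [1360×0.90/(4×5.67×10⁻⁸×4.26²)]^(1/4) = 131.32 K.
T₂ = [1360×0.24/(4×5.67×10⁻⁸×1.50²)]^(1/4) = 159.03 K.

ΔT ≈ -27.7 K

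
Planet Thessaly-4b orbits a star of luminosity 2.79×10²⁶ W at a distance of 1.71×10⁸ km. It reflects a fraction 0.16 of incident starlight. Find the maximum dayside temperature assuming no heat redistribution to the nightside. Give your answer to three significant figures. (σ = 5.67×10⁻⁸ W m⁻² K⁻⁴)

d = 1.71×10⁸ km = 1.71×10¹¹ m.
Flux: S = L/(4πd²) = 2.79×10²⁶/(4π×(1.71×10¹¹)²) = 759 W m⁻².
With no redistribution each surface element balances locally: S(1−A) = σT⁴.
T = [759 × 0.84 / 5.67×10⁻⁸]^(1/4) = (1.12×10¹⁰)^(1/4) = 326 K.

T_ss ≈ 326 K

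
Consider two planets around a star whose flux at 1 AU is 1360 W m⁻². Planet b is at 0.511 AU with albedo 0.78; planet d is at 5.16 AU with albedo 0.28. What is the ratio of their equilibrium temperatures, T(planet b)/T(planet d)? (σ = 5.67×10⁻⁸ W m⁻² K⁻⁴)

T_eq = [S₀(1−A)/(4σd²)]^(1/4), so T ∝ (1−A)^(1/4) / √d.
T₁ = [1360×0.22/(4×5.67×10⁻⁸×0.511²)]^(1/4) = 266.61 K.
T₂ = [1360×0.72/(4×5.67×10⁻⁸×5.16²)]^(1/4) = 112.84 K.

T₁/T₂ ≈ 2.363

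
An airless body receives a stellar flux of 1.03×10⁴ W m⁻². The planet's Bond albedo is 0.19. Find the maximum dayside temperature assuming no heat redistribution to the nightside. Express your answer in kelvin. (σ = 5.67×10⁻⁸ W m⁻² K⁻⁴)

T_ss ≈ 619 K

With no redistribution each surface element balances locally: S(1−A) = σT⁴.
T = [1.03×10⁴ × 0.81 / 5.67×10⁻⁸]^(1/4) = (1.47×10¹¹)^(1/4) = 619 K.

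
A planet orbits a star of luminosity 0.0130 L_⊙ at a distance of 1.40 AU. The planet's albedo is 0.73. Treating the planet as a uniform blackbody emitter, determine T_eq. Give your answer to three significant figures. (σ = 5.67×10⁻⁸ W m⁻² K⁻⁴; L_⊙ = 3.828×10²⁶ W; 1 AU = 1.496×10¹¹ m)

T_eq ≈ 57.3 K

d = 1.40 AU = 2.09×10¹¹ m.
L = 0.0130 × 3.828×10²⁶ = 4.98×10²⁴ W.
Flux: S = L/(4πd²) = 4.98×10²⁴/(4π×(2.09×10¹¹)²) = 9.03 W m⁻².
Energy balance: absorbed = emitted ⇒ πR²·S(1−A) = 4πR²·σT_eq⁴, so T_eq⁴ = S(1−A)/(4σ).
T_eq = [9.03 × 0.27 / (4 × 5.67×10⁻⁸)]^(1/4) = (1.07×10⁷)^(1/4) = 57.3 K.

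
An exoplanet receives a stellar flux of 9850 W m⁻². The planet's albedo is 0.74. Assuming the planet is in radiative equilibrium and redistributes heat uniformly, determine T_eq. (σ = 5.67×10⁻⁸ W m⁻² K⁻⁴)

T_eq ≈ 326 K

Energy balance: absorbed = emitted ⇒ πR²·S(1−A) = 4πR²·σT_eq⁴, so T_eq⁴ = S(1−A)/(4σ).
T_eq = [9850 × 0.26 / (4 × 5.67×10⁻⁸)]^(1/4) = (1.13×10¹⁰)^(1/4) = 326 K.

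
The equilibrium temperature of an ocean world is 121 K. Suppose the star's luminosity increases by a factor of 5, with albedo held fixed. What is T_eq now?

T_eq ≈ 181 K

T_eq ∝ L^(1/4) · d^(−1/2).
T′ = 121 × 5^(1/4) = 181 K.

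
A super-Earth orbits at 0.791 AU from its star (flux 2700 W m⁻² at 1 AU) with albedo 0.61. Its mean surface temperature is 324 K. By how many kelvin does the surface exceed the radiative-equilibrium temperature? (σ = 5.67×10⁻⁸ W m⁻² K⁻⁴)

S = 2700/0.791² = 4315 W m⁻².
T_eq = [S(1−A)/(4σ)]^(1/4) = [4315×0.39/(4×5.67×10⁻⁸)]^(1/4) = 293.5 K.
ΔT = T_surf − T_eq = 324 − 293.5.

ΔT ≈ 30.5 K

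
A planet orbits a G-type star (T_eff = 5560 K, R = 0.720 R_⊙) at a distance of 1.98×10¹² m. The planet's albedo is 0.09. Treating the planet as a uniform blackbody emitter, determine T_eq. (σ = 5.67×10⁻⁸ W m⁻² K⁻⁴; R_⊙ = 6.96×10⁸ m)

T_eq ≈ 61.1 K

R_⋆ = 0.720 × 6.96×10⁸ = 5.01×10⁸ m.
L = 4πR_⋆²σT_⋆⁴ = 4π(5.01×10⁸)² × 5.67×10⁻⁸ × (5560)⁴ = 1.71×10²⁶ W.
S = L/(4πd²) = 3.47 W m⁻².
Energy balance: absorbed = emitted ⇒ πR²·S(1−A) = 4πR²·σT_eq⁴, so T_eq⁴ = S(1−A)/(4σ).
T_eq = [3.47 × 0.91 / (4 × 5.67×10⁻⁸)]^(1/4) = (1.39×10⁷)^(1/4) = 61.1 K.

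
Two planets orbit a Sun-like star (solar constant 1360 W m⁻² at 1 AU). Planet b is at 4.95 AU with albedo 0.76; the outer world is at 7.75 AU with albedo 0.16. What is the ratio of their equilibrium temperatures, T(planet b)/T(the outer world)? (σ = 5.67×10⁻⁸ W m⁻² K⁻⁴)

T₁/T₂ ≈ 0.915

T_eq = [S₀(1−A)/(4σd²)]^(1/4), so T ∝ (1−A)^(1/4) / √d.
T₁ = [1360×0.24/(4×5.67×10⁻⁸×4.95²)]^(1/4) = 87.54 K.
T₂ = [1360×0.84/(4×5.67×10⁻⁸×7.75²)]^(1/4) = 95.70 K.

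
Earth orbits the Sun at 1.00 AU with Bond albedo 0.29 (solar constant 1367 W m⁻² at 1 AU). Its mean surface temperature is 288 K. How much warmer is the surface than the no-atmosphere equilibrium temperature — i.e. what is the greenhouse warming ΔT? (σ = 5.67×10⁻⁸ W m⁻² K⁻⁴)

ΔT ≈ 32.2 K

S = 1367/1.00² = 1367 W m⁻².
T_eq = [S(1−A)/(4σ)]^(1/4) = [1367×0.71/(4×5.67×10⁻⁸)]^(1/4) = 255.8 K.
ΔT = T_surf − T_eq = 288 − 255.8.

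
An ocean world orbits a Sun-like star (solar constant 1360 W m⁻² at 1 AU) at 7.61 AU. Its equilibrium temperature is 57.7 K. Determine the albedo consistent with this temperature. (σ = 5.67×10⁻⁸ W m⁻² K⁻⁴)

A ≈ 0.89

Flux at 7.61 AU: S = 1360/7.61² = 23.5 W m⁻².
From T_eq⁴ = S(1−A)/(4σ): 1−A = 4σT_eq⁴/S.
1−A = 4 × 5.67×10⁻⁸ × (57.7)⁴ / 23.5 = 0.107.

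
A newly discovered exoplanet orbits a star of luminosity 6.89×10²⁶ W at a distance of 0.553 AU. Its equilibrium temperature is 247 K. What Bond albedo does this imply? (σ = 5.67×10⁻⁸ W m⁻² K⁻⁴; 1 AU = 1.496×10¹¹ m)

A ≈ 0.89

d = 0.553 AU = 8.27×10¹⁰ m.
Flux: S = L/(4πd²) = 6.89×10²⁶/(4π×(8.27×10¹⁰)²) = 8010 W m⁻².
From T_eq⁴ = S(1−A)/(4σ): 1−A = 4σT_eq⁴/S.
1−A = 4 × 5.67×10⁻⁸ × (247)⁴ / 8010 = 0.105.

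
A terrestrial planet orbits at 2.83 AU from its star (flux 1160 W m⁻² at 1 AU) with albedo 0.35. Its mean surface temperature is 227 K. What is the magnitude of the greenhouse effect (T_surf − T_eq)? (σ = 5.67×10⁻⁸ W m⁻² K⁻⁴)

S = 1160/2.83² = 144.8 W m⁻².
T_eq = [S(1−A)/(4σ)]^(1/4) = [144.8×0.65/(4×5.67×10⁻⁸)]^(1/4) = 142.7 K.
ΔT = T_surf − T_eq = 227 − 142.7.

ΔT ≈ 84.3 K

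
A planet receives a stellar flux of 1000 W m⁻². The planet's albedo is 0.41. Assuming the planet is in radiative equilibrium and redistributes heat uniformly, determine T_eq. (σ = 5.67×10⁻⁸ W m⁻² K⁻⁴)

T_eq ≈ 226 K

Energy balance: absorbed = emitted ⇒ πR²·S(1−A) = 4πR²·σT_eq⁴, so T_eq⁴ = S(1−A)/(4σ).
T_eq = [1000 × 0.59 / (4 × 5.67×10⁻⁸)]^(1/4) = (2.60×10⁹)^(1/4) = 226 K.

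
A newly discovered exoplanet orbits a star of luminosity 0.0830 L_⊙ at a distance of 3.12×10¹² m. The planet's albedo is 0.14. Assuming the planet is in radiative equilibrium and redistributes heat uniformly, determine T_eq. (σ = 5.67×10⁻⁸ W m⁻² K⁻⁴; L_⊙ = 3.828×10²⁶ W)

L = 0.0830 × 3.828×10²⁶ = 3.18×10²⁵ W.
Flux: S = L/(4πd²) = 3.18×10²⁵/(4π×(3.12×10¹²)²) = 0.260 W m⁻².
Energy balance: absorbed = emitted ⇒ πR²·S(1−A) = 4πR²·σT_eq⁴, so T_eq⁴ = S(1−A)/(4σ).
T_eq = [0.260 × 0.86 / (4 × 5.67×10⁻⁸)]^(1/4) = (9.85×10⁵)^(1/4) = 31.5 K.

T_eq ≈ 31.5 K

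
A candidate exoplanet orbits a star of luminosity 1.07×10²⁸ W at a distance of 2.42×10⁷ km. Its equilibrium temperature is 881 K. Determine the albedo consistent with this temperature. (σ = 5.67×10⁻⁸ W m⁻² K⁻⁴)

d = 2.42×10⁷ km = 2.42×10¹⁰ m.
Flux: S = L/(4πd²) = 1.07×10²⁸/(4π×(2.42×10¹⁰)²) = 1.45×10⁶ W m⁻².
From T_eq⁴ = S(1−A)/(4σ): 1−A = 4σT_eq⁴/S.
1−A = 4 × 5.67×10⁻⁸ × (881)⁴ / 1.45×10⁶ = 0.094.

A ≈ 0.91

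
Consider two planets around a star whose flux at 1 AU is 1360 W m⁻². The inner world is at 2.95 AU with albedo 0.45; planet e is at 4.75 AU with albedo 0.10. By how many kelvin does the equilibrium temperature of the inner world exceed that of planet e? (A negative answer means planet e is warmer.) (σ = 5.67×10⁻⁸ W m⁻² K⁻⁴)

ΔT ≈ 15.2 K

T_eq = [S₀(1−A)/(4σd²)]^(1/4), so T ∝ (1−A)^(1/4) / √d.
T₁ = [1360×0.55/(4×5.67×10⁻⁸×2.95²)]^(1/4) = 139.53 K.
T₂ = [1360×0.90/(4×5.67×10⁻⁸×4.75²)]^(1/4) = 124.36 K.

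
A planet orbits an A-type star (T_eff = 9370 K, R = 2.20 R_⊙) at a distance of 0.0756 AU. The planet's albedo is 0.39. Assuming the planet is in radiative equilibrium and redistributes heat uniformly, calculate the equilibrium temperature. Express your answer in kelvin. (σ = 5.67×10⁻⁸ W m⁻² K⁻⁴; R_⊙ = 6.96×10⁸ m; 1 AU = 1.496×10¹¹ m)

R_⋆ = 2.20 × 6.96×10⁸ = 1.53×10⁹ m.
d = 0.0756 AU = 1.13×10¹⁰ m.
L = 4πR_⋆²σT_⋆⁴ = 4π(1.53×10⁹)² × 5.67×10⁻⁸ × (9370)⁴ = 1.29×10²⁸ W.
S = L/(4πd²) = 8.01×10⁶ W m⁻².
Energy balance: absorbed = emitted ⇒ πR²·S(1−A) = 4πR²·σT_eq⁴, so T_eq⁴ = S(1−A)/(4σ).
T_eq = [8.01×10⁶ × 0.61 / (4 × 5.67×10⁻⁸)]^(1/4) = (2.15×10¹³)^(1/4) = 2150 K.

T_eq ≈ 2150 K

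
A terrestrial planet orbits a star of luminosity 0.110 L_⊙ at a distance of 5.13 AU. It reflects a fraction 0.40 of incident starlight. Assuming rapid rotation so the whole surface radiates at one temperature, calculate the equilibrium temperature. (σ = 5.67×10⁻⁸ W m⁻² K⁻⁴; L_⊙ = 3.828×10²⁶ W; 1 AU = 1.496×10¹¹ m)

d = 5.13 AU = 7.67×10¹¹ m.
L = 0.110 × 3.828×10²⁶ = 4.21×10²⁵ W.
Flux: S = L/(4πd²) = 4.21×10²⁵/(4π×(7.67×10¹¹)²) = 5.69 W m⁻².
Energy balance: absorbed = emitted ⇒ πR²·S(1−A) = 4πR²·σT_eq⁴, so T_eq⁴ = S(1−A)/(4σ).
T_eq = [5.69 × 0.60 / (4 × 5.67×10⁻⁸)]^(1/4) = (1.51×10⁷)^(1/4) = 62.3 K.

T_eq ≈ 62.3 K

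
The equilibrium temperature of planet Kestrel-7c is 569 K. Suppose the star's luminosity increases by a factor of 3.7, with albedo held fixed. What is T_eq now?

T_eq ∝ L^(1/4) · d^(−1/2).
T′ = 569 × 3.7^(1/4) = 789 K.

T_eq ≈ 789 K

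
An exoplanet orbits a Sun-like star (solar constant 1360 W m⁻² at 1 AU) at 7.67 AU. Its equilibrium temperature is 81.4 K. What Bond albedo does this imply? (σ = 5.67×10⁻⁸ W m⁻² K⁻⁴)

A ≈ 0.57

Flux at 7.67 AU: S = 1360/7.67² = 23.1 W m⁻².
From T_eq⁴ = S(1−A)/(4σ): 1−A = 4σT_eq⁴/S.
1−A = 4 × 5.67×10⁻⁸ × (81.4)⁴ / 23.1 = 0.431.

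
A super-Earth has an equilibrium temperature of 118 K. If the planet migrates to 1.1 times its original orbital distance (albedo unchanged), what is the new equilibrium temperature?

T_eq ∝ L^(1/4) · d^(−1/2).
T′ = 118 / 1.1^(1/2) = 113 K.

T_eq ≈ 113 K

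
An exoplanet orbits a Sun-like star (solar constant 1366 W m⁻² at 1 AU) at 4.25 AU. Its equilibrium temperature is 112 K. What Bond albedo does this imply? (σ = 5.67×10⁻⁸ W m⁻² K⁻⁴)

A ≈ 0.53

Flux at 4.25 AU: S = 1366/4.25² = 75.6 W m⁻².
From T_eq⁴ = S(1−A)/(4σ): 1−A = 4σT_eq⁴/S.
1−A = 4 × 5.67×10⁻⁸ × (112)⁴ / 75.6 = 0.472.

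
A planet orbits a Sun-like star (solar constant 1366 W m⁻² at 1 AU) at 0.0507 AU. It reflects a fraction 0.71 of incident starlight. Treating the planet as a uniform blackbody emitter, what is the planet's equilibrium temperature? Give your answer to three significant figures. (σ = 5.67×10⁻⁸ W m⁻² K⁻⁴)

T_eq ≈ 908 K

Flux at 0.0507 AU: S = 1366/0.0507² = 5.31×10⁵ W m⁻².
Energy balance: absorbed = emitted ⇒ πR²·S(1−A) = 4πR²·σT_eq⁴, so T_eq⁴ = S(1−A)/(4σ).
T_eq = [5.31×10⁵ × 0.29 / (4 × 5.67×10⁻⁸)]^(1/4) = (6.80×10¹¹)^(1/4) = 908 K.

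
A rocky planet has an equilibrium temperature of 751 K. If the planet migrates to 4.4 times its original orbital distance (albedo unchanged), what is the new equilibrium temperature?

T_eq ≈ 358 K

T_eq ∝ L^(1/4) · d^(−1/2).
T′ = 751 / 4.4^(1/2) = 358 K.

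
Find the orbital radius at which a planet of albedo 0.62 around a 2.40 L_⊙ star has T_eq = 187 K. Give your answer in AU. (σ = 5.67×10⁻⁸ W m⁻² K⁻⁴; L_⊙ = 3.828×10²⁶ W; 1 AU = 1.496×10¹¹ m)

d ≈ 2.12 AU

L = 2.40 × 3.828×10²⁶ = 9.19×10²⁶ W.
From T_eq⁴ = L(1−A)/(16πσd²): d = √[L(1−A)/(16πσT_eq⁴)].
d = √[9.19×10²⁶ × 0.38 / (16π × 5.67×10⁻⁸ × (187)⁴)] = 3.16×10¹¹ m = 2.12 AU.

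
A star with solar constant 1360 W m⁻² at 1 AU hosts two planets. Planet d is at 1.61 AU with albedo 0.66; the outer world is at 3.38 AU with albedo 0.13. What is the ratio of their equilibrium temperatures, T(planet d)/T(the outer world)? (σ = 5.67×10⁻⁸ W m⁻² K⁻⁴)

T_eq = [S₀(1−A)/(4σd²)]^(1/4), so T ∝ (1−A)^(1/4) / √d.
T₁ = [1360×0.34/(4×5.67×10⁻⁸×1.61²)]^(1/4) = 167.47 K.
T₂ = [1360×0.87/(4×5.67×10⁻⁸×3.38²)]^(1/4) = 146.18 K.

T₁/T₂ ≈ 1.146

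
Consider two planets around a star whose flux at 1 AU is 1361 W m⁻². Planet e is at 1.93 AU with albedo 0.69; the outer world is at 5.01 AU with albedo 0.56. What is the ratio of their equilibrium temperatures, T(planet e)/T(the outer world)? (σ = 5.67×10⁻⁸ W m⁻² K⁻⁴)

T₁/T₂ ≈ 1.476

T_eq = [S₀(1−A)/(4σd²)]^(1/4), so T ∝ (1−A)^(1/4) / √d.
T₁ = [1361×0.31/(4×5.67×10⁻⁸×1.93²)]^(1/4) = 149.49 K.
T₂ = [1361×0.44/(4×5.67×10⁻⁸×5.01²)]^(1/4) = 101.27 K.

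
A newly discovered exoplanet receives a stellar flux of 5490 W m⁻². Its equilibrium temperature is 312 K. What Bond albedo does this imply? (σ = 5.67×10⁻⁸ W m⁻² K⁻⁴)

From T_eq⁴ = S(1−A)/(4σ): 1−A = 4σT_eq⁴/S.
1−A = 4 × 5.67×10⁻⁸ × (312)⁴ / 5490 = 0.391.

A ≈ 0.61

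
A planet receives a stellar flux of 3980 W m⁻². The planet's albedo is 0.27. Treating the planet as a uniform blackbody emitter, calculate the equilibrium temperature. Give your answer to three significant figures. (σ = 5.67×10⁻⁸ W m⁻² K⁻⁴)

T_eq ≈ 336 K

Energy balance: absorbed = emitted ⇒ πR²·S(1−A) = 4πR²·σT_eq⁴, so T_eq⁴ = S(1−A)/(4σ).
T_eq = [3980 × 0.73 / (4 × 5.67×10⁻⁸)]^(1/4) = (1.28×10¹⁰)^(1/4) = 336 K.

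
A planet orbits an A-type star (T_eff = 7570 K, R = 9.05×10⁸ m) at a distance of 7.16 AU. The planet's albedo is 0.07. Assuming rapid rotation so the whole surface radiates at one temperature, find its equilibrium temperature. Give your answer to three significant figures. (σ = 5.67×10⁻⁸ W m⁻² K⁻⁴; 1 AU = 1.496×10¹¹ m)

T_eq ≈ 153 K

d = 7.16 AU = 1.07×10¹² m.
L = 4πR_⋆²σT_⋆⁴ = 4π(9.05×10⁸)² × 5.67×10⁻⁸ × (7570)⁴ = 1.92×10²⁷ W.
S = L/(4πd²) = 133 W m⁻².
Energy balance: absorbed = emitted ⇒ πR²·S(1−A) = 4πR²·σT_eq⁴, so T_eq⁴ = S(1−A)/(4σ).
T_eq = [133 × 0.93 / (4 × 5.67×10⁻⁸)]^(1/4) = (5.45×10⁸)^(1/4) = 153 K.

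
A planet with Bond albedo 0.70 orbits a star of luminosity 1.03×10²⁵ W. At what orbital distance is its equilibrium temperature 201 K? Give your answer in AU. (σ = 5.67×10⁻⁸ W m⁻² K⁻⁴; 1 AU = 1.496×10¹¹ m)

From T_eq⁴ = L(1−A)/(16πσd²): d = √[L(1−A)/(16πσT_eq⁴)].
d = √[1.03×10²⁵ × 0.30 / (16π × 5.67×10⁻⁸ × (201)⁴)] = 2.58×10¹⁰ m = 0.172 AU.

d ≈ 0.172 AU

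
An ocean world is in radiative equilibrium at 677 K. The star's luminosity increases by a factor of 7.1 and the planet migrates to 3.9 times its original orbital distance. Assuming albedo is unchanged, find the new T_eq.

T_eq ≈ 560 K

T_eq ∝ L^(1/4) · d^(−1/2).
T′ = 677 × 7.1^(1/4) / 3.9^(1/2) = 560 K.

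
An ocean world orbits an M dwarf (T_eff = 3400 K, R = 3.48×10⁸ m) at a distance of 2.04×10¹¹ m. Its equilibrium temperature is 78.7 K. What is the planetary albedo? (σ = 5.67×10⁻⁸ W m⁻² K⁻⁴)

A ≈ 0.61

L = 4πR_⋆²σT_⋆⁴ = 4π(3.48×10⁸)² × 5.67×10⁻⁸ × (3400)⁴ = 1.15×10²⁵ W.
S = L/(4πd²) = 22.0 W m⁻².
From T_eq⁴ = S(1−A)/(4σ): 1−A = 4σT_eq⁴/S.
1−A = 4 × 5.67×10⁻⁸ × (78.7)⁴ / 22.0 = 0.395.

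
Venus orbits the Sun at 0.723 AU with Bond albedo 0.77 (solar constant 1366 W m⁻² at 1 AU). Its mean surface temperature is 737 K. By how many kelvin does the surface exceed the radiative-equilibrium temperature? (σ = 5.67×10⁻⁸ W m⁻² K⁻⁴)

S = 1366/0.723² = 2613 W m⁻².
T_eq = [S(1−A)/(4σ)]^(1/4) = [2613×0.23/(4×5.67×10⁻⁸)]^(1/4) = 226.9 K.
ΔT = T_surf − T_eq = 737 − 226.9.

ΔT ≈ 510.1 K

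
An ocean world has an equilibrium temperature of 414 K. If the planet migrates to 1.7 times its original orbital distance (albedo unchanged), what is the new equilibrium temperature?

T_eq ∝ L^(1/4) · d^(−1/2).
T′ = 414 / 1.7^(1/2) = 318 K.

T_eq ≈ 318 K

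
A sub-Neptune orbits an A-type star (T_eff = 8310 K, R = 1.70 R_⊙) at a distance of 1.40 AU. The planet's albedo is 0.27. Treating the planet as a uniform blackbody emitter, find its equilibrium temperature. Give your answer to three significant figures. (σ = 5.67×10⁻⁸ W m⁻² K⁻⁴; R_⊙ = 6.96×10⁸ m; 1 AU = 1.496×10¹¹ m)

R_⋆ = 1.70 × 6.96×10⁸ = 1.18×10⁹ m.
d = 1.40 AU = 2.09×10¹¹ m.
L = 4πR_⋆²σT_⋆⁴ = 4π(1.18×10⁹)² × 5.67×10⁻⁸ × (8310)⁴ = 4.76×10²⁷ W.
S = L/(4πd²) = 8630 W m⁻².
Energy balance: absorbed = emitted ⇒ πR²·S(1−A) = 4πR²·σT_eq⁴, so T_eq⁴ = S(1−A)/(4σ).
T_eq = [8630 × 0.73 / (4 × 5.67×10⁻⁸)]^(1/4) = (2.78×10¹⁰)^(1/4) = 408 K.

T_eq ≈ 408 K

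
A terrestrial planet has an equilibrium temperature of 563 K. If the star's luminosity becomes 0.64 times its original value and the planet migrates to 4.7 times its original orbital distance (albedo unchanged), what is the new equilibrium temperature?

T_eq ∝ L^(1/4) · d^(−1/2).
T′ = 563 × 0.64^(1/4) / 4.7^(1/2) = 232 K.

T_eq ≈ 232 K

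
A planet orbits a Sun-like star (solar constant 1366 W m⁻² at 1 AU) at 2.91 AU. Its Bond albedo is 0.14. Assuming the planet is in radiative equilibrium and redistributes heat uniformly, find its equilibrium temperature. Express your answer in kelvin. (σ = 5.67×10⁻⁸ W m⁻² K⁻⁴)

Flux at 2.91 AU: S = 1366/2.91² = 161 W m⁻².
Energy balance: absorbed = emitted ⇒ πR²·S(1−A) = 4πR²·σT_eq⁴, so T_eq⁴ = S(1−A)/(4σ).
T_eq = [161 × 0.86 / (4 × 5.67×10⁻⁸)]^(1/4) = (6.12×10⁸)^(1/4) = 157 K.

T_eq ≈ 157 K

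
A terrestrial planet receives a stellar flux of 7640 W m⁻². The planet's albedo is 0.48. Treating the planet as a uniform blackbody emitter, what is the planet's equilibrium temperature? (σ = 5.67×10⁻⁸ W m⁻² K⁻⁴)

Energy balance: absorbed = emitted ⇒ πR²·S(1−A) = 4πR²·σT_eq⁴, so T_eq⁴ = S(1−A)/(4σ).
T_eq = [7640 × 0.52 / (4 × 5.67×10⁻⁸)]^(1/4) = (1.75×10¹⁰)^(1/4) = 364 K.

T_eq ≈ 364 K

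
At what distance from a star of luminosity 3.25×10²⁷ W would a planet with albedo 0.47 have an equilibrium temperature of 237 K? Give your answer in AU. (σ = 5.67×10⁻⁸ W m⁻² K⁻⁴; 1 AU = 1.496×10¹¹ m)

d ≈ 2.93 AU

From T_eq⁴ = L(1−A)/(16πσd²): d = √[L(1−A)/(16πσT_eq⁴)].
d = √[3.25×10²⁷ × 0.53 / (16π × 5.67×10⁻⁸ × (237)⁴)] = 4.38×10¹¹ m = 2.93 AU.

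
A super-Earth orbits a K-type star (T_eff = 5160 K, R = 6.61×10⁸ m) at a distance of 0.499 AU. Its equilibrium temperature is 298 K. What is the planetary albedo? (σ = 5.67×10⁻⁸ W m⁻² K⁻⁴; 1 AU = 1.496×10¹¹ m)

A ≈ 0.43

d = 0.499 AU = 7.47×10¹⁰ m.
L = 4πR_⋆²σT_⋆⁴ = 4π(6.61×10⁸)² × 5.67×10⁻⁸ × (5160)⁴ = 2.21×10²⁶ W.
S = L/(4πd²) = 3150 W m⁻².
From T_eq⁴ = S(1−A)/(4σ): 1−A = 4σT_eq⁴/S.
1−A = 4 × 5.67×10⁻⁸ × (298)⁴ / 3150 = 0.568.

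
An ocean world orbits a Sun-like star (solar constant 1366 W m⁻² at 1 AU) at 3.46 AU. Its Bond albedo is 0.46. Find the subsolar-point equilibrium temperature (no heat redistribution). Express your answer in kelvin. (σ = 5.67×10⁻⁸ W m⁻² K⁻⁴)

Flux at 3.46 AU: S = 1366/3.46² = 114 W m⁻².
At the subsolar point the surface absorbs S(1−A) and emits σT⁴ per unit area — no factor of 4, since only the local patch is in balance.
T = [114 × 0.54 / 5.67×10⁻⁸]^(1/4) = (1.09×10⁹)^(1/4) = 182 K.

T_ss ≈ 182 K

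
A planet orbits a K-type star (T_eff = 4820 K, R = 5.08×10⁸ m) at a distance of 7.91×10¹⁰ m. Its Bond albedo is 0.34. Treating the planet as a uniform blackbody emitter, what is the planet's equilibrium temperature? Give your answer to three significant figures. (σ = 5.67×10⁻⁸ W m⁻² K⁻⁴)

L = 4πR_⋆²σT_⋆⁴ = 4π(5.08×10⁸)² × 5.67×10⁻⁸ × (4820)⁴ = 9.92×10²⁵ W.
S = L/(4πd²) = 1260 W m⁻².
Energy balance: absorbed = emitted ⇒ πR²·S(1−A) = 4πR²·σT_eq⁴, so T_eq⁴ = S(1−A)/(4σ).
T_eq = [1260 × 0.66 / (4 × 5.67×10⁻⁸)]^(1/4) = (3.67×10⁹)^(1/4) = 246 K.

T_eq ≈ 246 K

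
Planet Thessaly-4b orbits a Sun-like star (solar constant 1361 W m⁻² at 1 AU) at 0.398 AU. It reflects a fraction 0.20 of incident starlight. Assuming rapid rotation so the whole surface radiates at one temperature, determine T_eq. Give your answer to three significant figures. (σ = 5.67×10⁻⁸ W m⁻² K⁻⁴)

Flux at 0.398 AU: S = 1361/0.398² = 8590 W m⁻².
Energy balance: absorbed = emitted ⇒ πR²·S(1−A) = 4πR²·σT_eq⁴, so T_eq⁴ = S(1−A)/(4σ).
T_eq = [8590 × 0.80 / (4 × 5.67×10⁻⁸)]^(1/4) = (3.03×10¹⁰)^(1/4) = 417 K.

T_eq ≈ 417 K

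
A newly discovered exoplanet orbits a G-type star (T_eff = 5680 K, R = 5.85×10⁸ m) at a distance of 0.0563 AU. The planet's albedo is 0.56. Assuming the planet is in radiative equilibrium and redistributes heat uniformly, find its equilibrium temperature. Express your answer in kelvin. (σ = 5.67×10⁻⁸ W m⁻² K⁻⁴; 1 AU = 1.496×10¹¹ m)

d = 0.0563 AU = 8.42×10⁹ m.
L = 4πR_⋆²σT_⋆⁴ = 4π(5.85×10⁸)² × 5.67×10⁻⁸ × (5680)⁴ = 2.54×10²⁶ W.
S = L/(4πd²) = 2.85×10⁵ W m⁻².
Energy balance: absorbed = emitted ⇒ πR²·S(1−A) = 4πR²·σT_eq⁴, so T_eq⁴ = S(1−A)/(4σ).
T_eq = [2.85×10⁵ × 0.44 / (4 × 5.67×10⁻⁸)]^(1/4) = (5.52×10¹¹)^(1/4) = 862 K.

T_eq ≈ 862 K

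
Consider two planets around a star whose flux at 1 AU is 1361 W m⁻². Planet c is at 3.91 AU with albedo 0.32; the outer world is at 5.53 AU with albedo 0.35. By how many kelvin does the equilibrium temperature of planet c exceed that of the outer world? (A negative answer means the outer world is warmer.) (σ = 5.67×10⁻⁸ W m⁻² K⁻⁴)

ΔT ≈ 21.5 K

T_eq = [S₀(1−A)/(4σd²)]^(1/4), so T ∝ (1−A)^(1/4) / √d.
T₁ = [1361×0.68/(4×5.67×10⁻⁸×3.91²)]^(1/4) = 127.82 K.
T₂ = [1361×0.65/(4×5.67×10⁻⁸×5.53²)]^(1/4) = 106.27 K.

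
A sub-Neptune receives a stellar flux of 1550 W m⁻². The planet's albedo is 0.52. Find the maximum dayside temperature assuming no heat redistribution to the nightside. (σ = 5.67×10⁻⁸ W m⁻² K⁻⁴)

T_ss ≈ 338 K

With no redistribution each surface element balances locally: S(1−A) = σT⁴.
T = [1550 × 0.48 / 5.67×10⁻⁸]^(1/4) = (1.31×10¹⁰)^(1/4) = 338 K.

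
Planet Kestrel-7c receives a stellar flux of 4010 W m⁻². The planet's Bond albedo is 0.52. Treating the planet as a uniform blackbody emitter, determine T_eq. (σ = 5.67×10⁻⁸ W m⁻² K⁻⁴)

Energy balance: absorbed = emitted ⇒ πR²·S(1−A) = 4πR²·σT_eq⁴, so T_eq⁴ = S(1−A)/(4σ).
T_eq = [4010 × 0.48 / (4 × 5.67×10⁻⁸)]^(1/4) = (8.49×10⁹)^(1/4) = 304 K.

T_eq ≈ 304 K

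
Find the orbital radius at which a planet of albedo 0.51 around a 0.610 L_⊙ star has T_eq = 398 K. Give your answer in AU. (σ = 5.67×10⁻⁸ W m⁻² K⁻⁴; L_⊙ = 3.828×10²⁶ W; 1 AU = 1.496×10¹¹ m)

d ≈ 0.267 AU

L = 0.610 × 3.828×10²⁶ = 2.34×10²⁶ W.
From T_eq⁴ = L(1−A)/(16πσd²): d = √[L(1−A)/(16πσT_eq⁴)].
d = √[2.34×10²⁶ × 0.49 / (16π × 5.67×10⁻⁸ × (398)⁴)] = 4.00×10¹⁰ m = 0.267 AU.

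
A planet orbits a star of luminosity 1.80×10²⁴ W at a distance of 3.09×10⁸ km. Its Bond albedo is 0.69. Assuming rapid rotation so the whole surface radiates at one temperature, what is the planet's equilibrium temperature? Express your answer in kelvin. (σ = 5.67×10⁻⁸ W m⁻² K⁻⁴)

d = 3.09×10⁸ km = 3.09×10¹¹ m.
Flux: S = L/(4πd²) = 1.80×10²⁴/(4π×(3.09×10¹¹)²) = 1.50 W m⁻².
Energy balance: absorbed = emitted ⇒ πR²·S(1−A) = 4πR²·σT_eq⁴, so T_eq⁴ = S(1−A)/(4σ).
T_eq = [1.50 × 0.31 / (4 × 5.67×10⁻⁸)]^(1/4) = (2.05×10⁶)^(1/4) = 37.8 K.

T_eq ≈ 37.8 K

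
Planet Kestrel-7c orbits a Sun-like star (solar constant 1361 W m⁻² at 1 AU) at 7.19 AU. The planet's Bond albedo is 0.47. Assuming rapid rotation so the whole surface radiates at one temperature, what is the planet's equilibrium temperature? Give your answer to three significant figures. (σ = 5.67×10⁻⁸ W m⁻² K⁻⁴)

Flux at 7.19 AU: S = 1361/7.19² = 26.3 W m⁻².
Energy balance: absorbed = emitted ⇒ πR²·S(1−A) = 4πR²·σT_eq⁴, so T_eq⁴ = S(1−A)/(4σ).
T_eq = [26.3 × 0.53 / (4 × 5.67×10⁻⁸)]^(1/4) = (6.15×10⁷)^(1/4) = 88.6 K.

T_eq ≈ 88.6 K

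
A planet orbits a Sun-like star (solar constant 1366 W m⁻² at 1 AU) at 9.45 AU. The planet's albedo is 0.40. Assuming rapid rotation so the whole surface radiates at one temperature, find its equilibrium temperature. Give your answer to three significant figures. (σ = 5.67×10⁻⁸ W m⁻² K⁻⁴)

Flux at 9.45 AU: S = 1366/9.45² = 15.3 W m⁻².
Energy balance: absorbed = emitted ⇒ πR²·S(1−A) = 4πR²·σT_eq⁴, so T_eq⁴ = S(1−A)/(4σ).
T_eq = [15.3 × 0.60 / (4 × 5.67×10⁻⁸)]^(1/4) = (4.05×10⁷)^(1/4) = 79.8 K.

T_eq ≈ 79.8 K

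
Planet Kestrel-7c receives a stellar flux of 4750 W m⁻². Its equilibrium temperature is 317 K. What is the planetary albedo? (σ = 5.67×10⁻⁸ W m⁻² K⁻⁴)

A ≈ 0.52

From T_eq⁴ = S(1−A)/(4σ): 1−A = 4σT_eq⁴/S.
1−A = 4 × 5.67×10⁻⁸ × (317)⁴ / 4750 = 0.482.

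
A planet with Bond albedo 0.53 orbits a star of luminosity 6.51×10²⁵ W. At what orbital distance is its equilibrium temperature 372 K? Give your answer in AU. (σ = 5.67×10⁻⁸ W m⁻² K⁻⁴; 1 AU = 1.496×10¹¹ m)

d ≈ 0.158 AU

From T_eq⁴ = L(1−A)/(16πσd²): d = √[L(1−A)/(16πσT_eq⁴)].
d = √[6.51×10²⁵ × 0.47 / (16π × 5.67×10⁻⁸ × (372)⁴)] = 2.37×10¹⁰ m = 0.158 AU.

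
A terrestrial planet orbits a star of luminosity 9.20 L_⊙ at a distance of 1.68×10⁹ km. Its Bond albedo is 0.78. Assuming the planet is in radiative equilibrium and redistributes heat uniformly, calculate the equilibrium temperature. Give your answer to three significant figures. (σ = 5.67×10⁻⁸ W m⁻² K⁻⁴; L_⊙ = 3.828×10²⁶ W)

T_eq ≈ 99.1 K

d = 1.68×10⁹ km = 1.68×10¹² m.
L = 9.20 × 3.828×10²⁶ = 3.52×10²⁷ W.
Flux: S = L/(4πd²) = 3.52×10²⁷/(4π×(1.68×10¹²)²) = 99.3 W m⁻².
Energy balance: absorbed = emitted ⇒ πR²·S(1−A) = 4πR²·σT_eq⁴, so T_eq⁴ = S(1−A)/(4σ).
T_eq = [99.3 × 0.22 / (4 × 5.67×10⁻⁸)]^(1/4) = (9.63×10⁷)^(1/4) = 99.1 K.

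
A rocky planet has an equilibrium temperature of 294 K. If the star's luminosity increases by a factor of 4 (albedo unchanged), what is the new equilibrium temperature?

T_eq ∝ L^(1/4) · d^(−1/2).
T′ = 294 × 4^(1/4) = 416 K.

T_eq ≈ 416 K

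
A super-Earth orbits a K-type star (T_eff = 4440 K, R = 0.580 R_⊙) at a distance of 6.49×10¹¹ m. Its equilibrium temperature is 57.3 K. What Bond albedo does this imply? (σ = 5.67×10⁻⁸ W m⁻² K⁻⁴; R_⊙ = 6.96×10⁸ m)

A ≈ 0.71

R_⋆ = 0.580 × 6.96×10⁸ = 4.04×10⁸ m.
L = 4πR_⋆²σT_⋆⁴ = 4π(4.04×10⁸)² × 5.67×10⁻⁸ × (4440)⁴ = 4.51×10²⁵ W.
S = L/(4πd²) = 8.53 W m⁻².
From T_eq⁴ = S(1−A)/(4σ): 1−A = 4σT_eq⁴/S.
1−A = 4 × 5.67×10⁻⁸ × (57.3)⁴ / 8.53 = 0.287.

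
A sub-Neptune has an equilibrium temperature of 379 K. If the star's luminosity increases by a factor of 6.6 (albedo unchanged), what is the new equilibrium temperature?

T_eq ≈ 607 K

T_eq ∝ L^(1/4) · d^(−1/2).
T′ = 379 × 6.6^(1/4) = 607 K.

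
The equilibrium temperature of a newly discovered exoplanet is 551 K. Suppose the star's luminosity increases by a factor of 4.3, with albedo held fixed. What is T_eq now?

T_eq ≈ 793 K

T_eq ∝ L^(1/4) · d^(−1/2).
T′ = 551 × 4.3^(1/4) = 793 K.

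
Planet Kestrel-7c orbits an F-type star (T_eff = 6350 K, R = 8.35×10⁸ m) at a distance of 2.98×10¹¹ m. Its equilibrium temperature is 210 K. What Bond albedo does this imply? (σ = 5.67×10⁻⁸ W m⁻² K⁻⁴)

A ≈ 0.39

L = 4πR_⋆²σT_⋆⁴ = 4π(8.35×10⁸)² × 5.67×10⁻⁸ × (6350)⁴ = 8.08×10²⁶ W.
S = L/(4πd²) = 724 W m⁻².
From T_eq⁴ = S(1−A)/(4σ): 1−A = 4σT_eq⁴/S.
1−A = 4 × 5.67×10⁻⁸ × (210)⁴ / 724 = 0.609.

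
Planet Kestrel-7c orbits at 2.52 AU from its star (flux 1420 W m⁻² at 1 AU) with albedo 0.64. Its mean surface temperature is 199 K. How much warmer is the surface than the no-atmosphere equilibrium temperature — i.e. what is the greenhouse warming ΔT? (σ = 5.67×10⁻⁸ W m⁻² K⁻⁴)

S = 1420/2.52² = 223.6 W m⁻².
T_eq = [S(1−A)/(4σ)]^(1/4) = [223.6×0.36/(4×5.67×10⁻⁸)]^(1/4) = 137.3 K.
ΔT = T_surf − T_eq = 199 − 137.3.

ΔT ≈ 61.7 K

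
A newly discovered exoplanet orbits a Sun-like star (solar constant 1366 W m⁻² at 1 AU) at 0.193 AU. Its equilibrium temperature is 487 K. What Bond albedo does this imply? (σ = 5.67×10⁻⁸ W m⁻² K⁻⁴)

Flux at 0.193 AU: S = 1366/0.193² = 3.67×10⁴ W m⁻².
From T_eq⁴ = S(1−A)/(4σ): 1−A = 4σT_eq⁴/S.
1−A = 4 × 5.67×10⁻⁸ × (487)⁴ / 3.67×10⁴ = 0.348.

A ≈ 0.65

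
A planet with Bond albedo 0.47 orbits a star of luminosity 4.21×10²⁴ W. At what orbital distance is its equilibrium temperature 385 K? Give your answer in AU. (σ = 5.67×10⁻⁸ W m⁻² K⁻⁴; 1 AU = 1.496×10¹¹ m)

From T_eq⁴ = L(1−A)/(16πσd²): d = √[L(1−A)/(16πσT_eq⁴)].
d = √[4.21×10²⁴ × 0.53 / (16π × 5.67×10⁻⁸ × (385)⁴)] = 5.97×10⁹ m = 0.0399 AU.

d ≈ 0.0399 AU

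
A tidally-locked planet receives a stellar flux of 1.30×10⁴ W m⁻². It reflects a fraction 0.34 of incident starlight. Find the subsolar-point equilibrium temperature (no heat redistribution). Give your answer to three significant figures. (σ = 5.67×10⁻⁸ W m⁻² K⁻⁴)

T_ss ≈ 624 K

At the subsolar point the surface absorbs S(1−A) and emits σT⁴ per unit area — no factor of 4, since only the local patch is in balance.
T = [1.30×10⁴ × 0.66 / 5.67×10⁻⁸]^(1/4) = (1.51×10¹¹)^(1/4) = 624 K.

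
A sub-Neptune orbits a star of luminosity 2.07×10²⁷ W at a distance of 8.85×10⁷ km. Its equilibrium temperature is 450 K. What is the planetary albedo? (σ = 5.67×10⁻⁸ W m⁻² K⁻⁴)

d = 8.85×10⁷ km = 8.85×10¹⁰ m.
Flux: S = L/(4πd²) = 2.07×10²⁷/(4π×(8.85×10¹⁰)²) = 2.10×10⁴ W m⁻².
From T_eq⁴ = S(1−A)/(4σ): 1−A = 4σT_eq⁴/S.
1−A = 4 × 5.67×10⁻⁸ × (450)⁴ / 2.10×10⁴ = 0.442.

A ≈ 0.56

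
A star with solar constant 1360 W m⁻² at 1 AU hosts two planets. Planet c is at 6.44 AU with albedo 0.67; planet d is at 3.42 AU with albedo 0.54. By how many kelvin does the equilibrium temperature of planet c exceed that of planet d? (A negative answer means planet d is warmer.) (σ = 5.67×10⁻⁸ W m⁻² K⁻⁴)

ΔT ≈ -40.8 K

T_eq = [S₀(1−A)/(4σd²)]^(1/4), so T ∝ (1−A)^(1/4) / √d.
T₁ = [1360×0.33/(4×5.67×10⁻⁸×6.44²)]^(1/4) = 83.11 K.
T₂ = [1360×0.46/(4×5.67×10⁻⁸×3.42²)]^(1/4) = 123.92 K.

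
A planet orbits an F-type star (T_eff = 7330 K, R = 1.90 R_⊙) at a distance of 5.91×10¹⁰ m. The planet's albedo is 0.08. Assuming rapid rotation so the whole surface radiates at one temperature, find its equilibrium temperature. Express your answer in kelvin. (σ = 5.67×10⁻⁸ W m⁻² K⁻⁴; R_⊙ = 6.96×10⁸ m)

R_⋆ = 1.90 × 6.96×10⁸ = 1.32×10⁹ m.
L = 4πR_⋆²σT_⋆⁴ = 4π(1.32×10⁹)² × 5.67×10⁻⁸ × (7330)⁴ = 3.60×10²⁷ W.
S = L/(4πd²) = 8.20×10⁴ W m⁻².
Energy balance: absorbed = emitted ⇒ πR²·S(1−A) = 4πR²·σT_eq⁴, so T_eq⁴ = S(1−A)/(4σ).
T_eq = [8.20×10⁴ × 0.92 / (4 × 5.67×10⁻⁸)]^(1/4) = (3.32×10¹¹)^(1/4) = 759 K.

T_eq ≈ 759 K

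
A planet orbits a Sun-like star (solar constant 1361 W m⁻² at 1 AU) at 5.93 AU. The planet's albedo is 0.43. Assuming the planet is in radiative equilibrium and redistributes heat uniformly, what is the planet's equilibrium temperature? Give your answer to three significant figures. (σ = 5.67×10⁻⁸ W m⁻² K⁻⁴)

Flux at 5.93 AU: S = 1361/5.93² = 38.7 W m⁻².
Energy balance: absorbed = emitted ⇒ πR²·S(1−A) = 4πR²·σT_eq⁴, so T_eq⁴ = S(1−A)/(4σ).
T_eq = [38.7 × 0.57 / (4 × 5.67×10⁻⁸)]^(1/4) = (9.73×10⁷)^(1/4) = 99.3 K.

T_eq ≈ 99.3 K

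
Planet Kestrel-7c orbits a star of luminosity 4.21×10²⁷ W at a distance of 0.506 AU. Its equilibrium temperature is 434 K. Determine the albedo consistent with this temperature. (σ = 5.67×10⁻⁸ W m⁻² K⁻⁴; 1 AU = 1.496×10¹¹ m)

d = 0.506 AU = 7.57×10¹⁰ m.
Flux: S = L/(4πd²) = 4.21×10²⁷/(4π×(7.57×10¹⁰)²) = 5.85×10⁴ W m⁻².
From T_eq⁴ = S(1−A)/(4σ): 1−A = 4σT_eq⁴/S.
1−A = 4 × 5.67×10⁻⁸ × (434)⁴ / 5.85×10⁴ = 0.138.

A ≈ 0.86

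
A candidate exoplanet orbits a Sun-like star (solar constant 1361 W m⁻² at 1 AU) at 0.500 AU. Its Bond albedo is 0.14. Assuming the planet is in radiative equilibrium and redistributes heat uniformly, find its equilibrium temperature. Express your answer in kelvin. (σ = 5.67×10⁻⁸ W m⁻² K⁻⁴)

Flux at 0.500 AU: S = 1361/0.500² = 5440 W m⁻².
Energy balance: absorbed = emitted ⇒ πR²·S(1−A) = 4πR²·σT_eq⁴, so T_eq⁴ = S(1−A)/(4σ).
T_eq = [5440 × 0.86 / (4 × 5.67×10⁻⁸)]^(1/4) = (2.06×10¹⁰)^(1/4) = 379 K.

T_eq ≈ 379 K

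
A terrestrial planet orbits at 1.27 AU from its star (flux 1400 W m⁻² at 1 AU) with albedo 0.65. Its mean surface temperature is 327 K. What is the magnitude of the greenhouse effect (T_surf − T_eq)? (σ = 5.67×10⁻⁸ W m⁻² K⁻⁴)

S = 1400/1.27² = 868.0 W m⁻².
T_eq = [S(1−A)/(4σ)]^(1/4) = [868.0×0.35/(4×5.67×10⁻⁸)]^(1/4) = 191.3 K.
ΔT = T_surf − T_eq = 327 − 191.3.

ΔT ≈ 135.7 K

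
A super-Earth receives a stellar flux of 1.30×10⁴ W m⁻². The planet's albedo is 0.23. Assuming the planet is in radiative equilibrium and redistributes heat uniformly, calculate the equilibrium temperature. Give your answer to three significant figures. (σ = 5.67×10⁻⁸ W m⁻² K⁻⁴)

T_eq ≈ 458 K

Energy balance: absorbed = emitted ⇒ πR²·S(1−A) = 4πR²·σT_eq⁴, so T_eq⁴ = S(1−A)/(4σ).
T_eq = [1.30×10⁴ × 0.77 / (4 × 5.67×10⁻⁸)]^(1/4) = (4.41×10¹⁰)^(1/4) = 458 K.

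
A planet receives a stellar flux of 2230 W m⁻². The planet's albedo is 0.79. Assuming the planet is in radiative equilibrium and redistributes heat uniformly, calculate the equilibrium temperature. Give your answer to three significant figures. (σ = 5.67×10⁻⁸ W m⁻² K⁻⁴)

Energy balance: absorbed = emitted ⇒ πR²·S(1−A) = 4πR²·σT_eq⁴, so T_eq⁴ = S(1−A)/(4σ).
T_eq = [2230 × 0.21 / (4 × 5.67×10⁻⁸)]^(1/4) = (2.06×10⁹)^(1/4) = 213 K.

T_eq ≈ 213 K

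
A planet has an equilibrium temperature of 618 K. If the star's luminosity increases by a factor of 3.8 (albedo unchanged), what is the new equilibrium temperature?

T_eq ∝ L^(1/4) · d^(−1/2).
T′ = 618 × 3.8^(1/4) = 863 K.

T_eq ≈ 863 K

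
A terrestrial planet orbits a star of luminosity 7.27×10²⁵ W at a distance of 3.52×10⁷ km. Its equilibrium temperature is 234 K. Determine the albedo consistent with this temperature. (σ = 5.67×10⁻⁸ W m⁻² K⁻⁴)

A ≈ 0.85

d = 3.52×10⁷ km = 3.52×10¹⁰ m.
Flux: S = L/(4πd²) = 7.27×10²⁵/(4π×(3.52×10¹⁰)²) = 4670 W m⁻².
From T_eq⁴ = S(1−A)/(4σ): 1−A = 4σT_eq⁴/S.
1−A = 4 × 5.67×10⁻⁸ × (234)⁴ / 4670 = 0.146.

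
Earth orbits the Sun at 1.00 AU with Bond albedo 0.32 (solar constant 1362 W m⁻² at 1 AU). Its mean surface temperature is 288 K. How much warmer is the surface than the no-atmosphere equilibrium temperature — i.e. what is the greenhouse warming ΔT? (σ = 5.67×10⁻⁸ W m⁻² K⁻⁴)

ΔT ≈ 35.2 K

S = 1362/1.00² = 1362 W m⁻².
T_eq = [S(1−A)/(4σ)]^(1/4) = [1362×0.68/(4×5.67×10⁻⁸)]^(1/4) = 252.8 K.
ΔT = T_surf − T_eq = 288 − 252.8.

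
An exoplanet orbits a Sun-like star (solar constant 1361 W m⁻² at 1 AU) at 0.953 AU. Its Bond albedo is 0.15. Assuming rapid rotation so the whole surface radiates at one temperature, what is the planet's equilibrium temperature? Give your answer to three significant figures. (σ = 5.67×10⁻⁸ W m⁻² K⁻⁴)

Flux at 0.953 AU: S = 1361/0.953² = 1500 W m⁻².
Energy balance: absorbed = emitted ⇒ πR²·S(1−A) = 4πR²·σT_eq⁴, so T_eq⁴ = S(1−A)/(4σ).
T_eq = [1500 × 0.85 / (4 × 5.67×10⁻⁸)]^(1/4) = (5.62×10⁹)^(1/4) = 274 K.

T_eq ≈ 274 K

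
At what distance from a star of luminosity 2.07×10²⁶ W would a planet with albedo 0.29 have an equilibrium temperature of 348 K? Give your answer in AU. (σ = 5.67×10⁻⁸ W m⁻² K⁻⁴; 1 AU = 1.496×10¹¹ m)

From T_eq⁴ = L(1−A)/(16πσd²): d = √[L(1−A)/(16πσT_eq⁴)].
d = √[2.07×10²⁶ × 0.71 / (16π × 5.67×10⁻⁸ × (348)⁴)] = 5.93×10¹⁰ m = 0.396 AU.

d ≈ 0.396 AU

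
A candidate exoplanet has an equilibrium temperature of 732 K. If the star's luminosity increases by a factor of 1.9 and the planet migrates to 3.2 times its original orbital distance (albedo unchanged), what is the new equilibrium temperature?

T_eq ∝ L^(1/4) · d^(−1/2).
T′ = 732 × 1.9^(1/4) / 3.2^(1/2) = 480 K.

T_eq ≈ 480 K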